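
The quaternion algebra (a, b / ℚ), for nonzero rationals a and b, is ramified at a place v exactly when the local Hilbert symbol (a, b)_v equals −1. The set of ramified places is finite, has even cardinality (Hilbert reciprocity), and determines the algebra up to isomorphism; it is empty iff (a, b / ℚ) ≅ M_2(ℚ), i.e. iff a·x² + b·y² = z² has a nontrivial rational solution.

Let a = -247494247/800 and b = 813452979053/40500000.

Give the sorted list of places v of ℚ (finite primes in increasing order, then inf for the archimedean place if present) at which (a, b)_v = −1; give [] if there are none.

Mod squares: a ≡ -494, b ≡ 5434. Check v ∈ {∞, 2, 3, 5, 7, 11, 13, 19}.
v=13: a=13^3·(≡1), b=13^3·(≡8) mod 13; (1|13)=+1, (8|13)=-1; (−1)^{3·3·6}·(+1)^3·(-1)^3 = -1.
v=11: a=11^2·(≡4), b=11^7·(≡10) mod 11; (4|11)=+1, (10|11)=-1; (−1)^{2·7·5}·(+1)^7·(-1)^2 = +1.
v=∞: -494 < 0 and 5434 > 0  ⇒  (a,b)_∞ = +1.
v=19: a=19^1·(≡13), b=19^1·(≡1) mod 19; (13|19)=-1, (1|19)=+1; (−1)^{1·1·9}·(-1)^1·(+1)^1 = +1.
v=3: a=3^0·(≡1), b=3^-4·(≡1) mod 3; (1|3)=+1, (1|3)=+1; (−1)^{0·-4·1}·(+1)^-4·(+1)^0 = +1.
v=2: v_2(a)=-5, v_2(b)=-5; units ≡ 1, 5 (mod 8); ε·ε+αω+βω = 0·0+-5·1+-5·0 ≡ 1  ⇒  (a,b)_2 = -1.
v=5: a=5^-2·(≡4), b=5^-6·(≡4) mod 5; (4|5)=+1, (4|5)=+1; (−1)^{-2·-6·2}·(+1)^-6·(+1)^-2 = +1.
v=7: a=7^2·(≡5), b=7^0·(≡4) mod 7; (5|7)=-1, (4|7)=+1; (−1)^{2·0·3}·(-1)^0·(+1)^2 = +1.
|Ram(-494, 5434)| = 2, even; anisotropic at {2, 13}.

[2, 13]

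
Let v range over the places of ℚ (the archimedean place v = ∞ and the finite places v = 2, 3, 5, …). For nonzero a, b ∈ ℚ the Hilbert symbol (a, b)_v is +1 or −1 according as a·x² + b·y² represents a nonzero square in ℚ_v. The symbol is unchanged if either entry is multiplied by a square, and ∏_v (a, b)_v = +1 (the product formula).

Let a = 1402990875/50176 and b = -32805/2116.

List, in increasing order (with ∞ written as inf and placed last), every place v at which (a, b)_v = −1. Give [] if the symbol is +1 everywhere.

(a, b) ≡ (692835, -5) mod (ℚ^×)²; places V = {2, 3, 5, 7, 11, 13, 17, 19, 23, ∞}.
(a,b)_5: α=3, u≡2; β=1, v≡4 (mod 5); (2|5)=-1, (4|5)=+1; sign (−1)^0·-1^1·+1^3 = -1.
(a,b)_7: α=-2, u≡3; β=0, v≡2 (mod 7); (3|7)=-1, (2|7)=+1; sign (−1)^0·-1^0·+1^-2 = +1.
(a,b)_13: α=1, u≡6; β=0, v≡2 (mod 13); (6|13)=-1, (2|13)=-1; sign (−1)^0·-1^0·-1^1 = -1.
(a,b)_17: α=1, u≡7; β=0, v≡7 (mod 17); (7|17)=-1, (7|17)=-1; sign (−1)^0·-1^0·-1^1 = -1.
(a,b)_2: α=-10, β=-2; u≡3, v≡3 (mod 8); ε(u)ε(v)=1·1, αω(v)=-10·1, βω(u)=-2·1; sum ≡ 1  ⇒  -1.
(a,b)_23: α=0, u≡4; β=-2, v≡4 (mod 23); (4|23)=+1, (4|23)=+1; sign (−1)^0·+1^-2·+1^0 = +1.
(a,b)_11: α=1, u≡2; β=0, v≡2 (mod 11); (2|11)=-1, (2|11)=-1; sign (−1)^0·-1^0·-1^1 = -1.
(a,b)_3: α=5, u≡2; β=8, v≡1 (mod 3); (2|3)=-1, (1|3)=+1; sign (−1)^0·-1^8·+1^5 = +1.
(a,b)_∞: sgn(692835)=+, sgn(-5)=−, so +1.
(a,b)_19: α=1, u≡17; β=0, v≡12 (mod 19); (17|19)=+1, (12|19)=-1; sign (−1)^0·+1^0·-1^1 = -1.
|Ram(692835, -5)| = 6, even; anisotropic at {2, 5, 11, 13, 17, 19}.

[2, 5, 11, 13, 17, 19]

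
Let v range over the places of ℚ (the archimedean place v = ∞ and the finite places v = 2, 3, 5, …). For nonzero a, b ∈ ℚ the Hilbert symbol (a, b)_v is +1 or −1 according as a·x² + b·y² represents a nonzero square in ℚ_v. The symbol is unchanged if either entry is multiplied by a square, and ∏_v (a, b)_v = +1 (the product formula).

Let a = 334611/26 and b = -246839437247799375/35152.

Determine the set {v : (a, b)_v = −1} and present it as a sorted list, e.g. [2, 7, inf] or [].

[2, 7]

(a, b) ≡ (1326, -1547) mod (ℚ^×)²; places V = {2, 3, 5, 7, 13, 17, ∞}.
(a,b)_3: α=9, u≡1; β=14, v≡1 (mod 3); (1|3)=+1, (1|3)=+1; sign (−1)^0·+1^14·+1^9 = +1.
(a,b)_17: α=1, u≡11; β=3, v≡12 (mod 17); (11|17)=-1, (12|17)=-1; sign (−1)^0·-1^3·-1^1 = +1.
(a,b)_13: α=-1, u≡2; β=-3, v≡7 (mod 13); (2|13)=-1, (7|13)=-1; sign (−1)^0·-1^-3·-1^-1 = +1.
(a,b)_7: α=0, u≡5; β=5, v≡5 (mod 7); (5|7)=-1, (5|7)=-1; sign (−1)^0·-1^5·-1^0 = -1.
(a,b)_5: α=0, u≡1; β=4, v≡3 (mod 5); (1|5)=+1, (3|5)=-1; sign (−1)^0·+1^4·-1^0 = +1.
(a,b)_2: α=-1, β=-4; u≡7, v≡5 (mod 8); ε(u)ε(v)=1·0, αω(v)=-1·1, βω(u)=-4·0; sum ≡ 1  ⇒  -1.
(a,b)_∞: sgn(1326)=+, sgn(-1547)=−, so +1.
Ram(1326, -1547) = {2, 7}; no ℚ_2-point on the conic.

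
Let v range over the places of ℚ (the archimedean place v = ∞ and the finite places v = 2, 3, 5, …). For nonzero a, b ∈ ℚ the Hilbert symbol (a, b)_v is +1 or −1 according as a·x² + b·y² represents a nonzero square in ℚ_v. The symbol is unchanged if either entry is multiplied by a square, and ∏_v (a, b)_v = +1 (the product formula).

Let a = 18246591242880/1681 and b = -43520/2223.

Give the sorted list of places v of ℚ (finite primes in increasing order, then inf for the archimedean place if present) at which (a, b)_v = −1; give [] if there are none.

[5, 11, 13, 17]

Mod squares: a ≡ 330, b ≡ -41990. Check v ∈ {∞, 2, 3, 5, 7, 11, 13, 17, 19, 41}.
v=∞: 330 > 0 and -41990 < 0  ⇒  (a,b)_∞ = +1.
v=41: a=41^-2·(≡39), b=41^0·(≡7) mod 41; (39|41)=+1, (7|41)=-1; (−1)^{-2·0·20}·(+1)^0·(-1)^-2 = +1.
v=11: a=11^1·(≡8), b=11^0·(≡7) mod 11; (8|11)=-1, (7|11)=-1; (−1)^{1·0·5}·(-1)^0·(-1)^1 = -1.
v=3: a=3^1·(≡2), b=3^-2·(≡1) mod 3; (2|3)=-1, (1|3)=+1; (−1)^{1·-2·1}·(-1)^-2·(+1)^1 = +1.
v=5: a=5^1·(≡1), b=5^1·(≡2) mod 5; (1|5)=+1, (2|5)=-1; (−1)^{1·1·2}·(+1)^1·(-1)^1 = -1.
v=2: v_2(a)=7, v_2(b)=9; units ≡ 5, 5 (mod 8); ε·ε+αω+βω = 0·0+7·1+9·1 ≡ 0  ⇒  (a,b)_2 = +1.
v=19: a=19^2·(≡17), b=19^-1·(≡3) mod 19; (17|19)=+1, (3|19)=-1; (−1)^{2·-1·9}·(+1)^-1·(-1)^2 = +1.
v=13: a=13^2·(≡2), b=13^-1·(≡2) mod 13; (2|13)=-1, (2|13)=-1; (−1)^{2·-1·6}·(-1)^-1·(-1)^2 = -1.
v=7: a=7^2·(≡1), b=7^0·(≡5) mod 7; (1|7)=+1, (5|7)=-1; (−1)^{2·0·3}·(+1)^0·(-1)^2 = +1.
v=17: a=17^2·(≡10), b=17^1·(≡11) mod 17; (10|17)=-1, (11|17)=-1; (−1)^{2·1·8}·(-1)^1·(-1)^2 = -1.
(330, -41990 / ℚ) ramifies at {5, 11, 13, 17}: a division algebra.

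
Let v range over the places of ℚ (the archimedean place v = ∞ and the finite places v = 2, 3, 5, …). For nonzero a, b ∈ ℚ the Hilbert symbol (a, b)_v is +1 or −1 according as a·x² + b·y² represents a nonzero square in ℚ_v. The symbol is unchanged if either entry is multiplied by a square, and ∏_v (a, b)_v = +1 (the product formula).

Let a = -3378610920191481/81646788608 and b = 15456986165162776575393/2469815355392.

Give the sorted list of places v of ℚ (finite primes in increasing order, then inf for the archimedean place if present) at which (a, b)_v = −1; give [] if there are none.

(a, b) ≡ (-430882, 34) mod (ℚ^×)²; places V = {2, 3, 7, 11, 13, 17, 19, 23, 29, 41, ∞}.
(a,b)_17: α=1, u≡16; β=1, v≡13 (mod 17); (16|17)=+1, (13|17)=+1; sign (−1)^0·+1^1·+1^1 = +1.
(a,b)_∞: sgn(-430882)=−, sgn(34)=+, so +1.
(a,b)_13: α=6, u≡12; β=6, v≡6 (mod 13); (12|13)=+1, (6|13)=-1; sign (−1)^0·+1^6·-1^6 = +1.
(a,b)_41: α=-2, u≡15; β=-2, v≡24 (mod 41); (15|41)=-1, (24|41)=-1; sign (−1)^0·-1^-2·-1^-2 = +1.
(a,b)_19: α=3, u≡2; β=6, v≡14 (mod 19); (2|19)=-1, (14|19)=-1; sign (−1)^0·-1^6·-1^3 = -1.
(a,b)_11: α=-2, u≡6; β=-4, v≡4 (mod 11); (6|11)=-1, (4|11)=+1; sign (−1)^0·-1^-4·+1^-2 = +1.
(a,b)_23: α=1, u≡10; β=2, v≡7 (mod 23); (10|23)=-1, (7|23)=-1; sign (−1)^0·-1^2·-1^1 = -1.
(a,b)_7: α=-2, u≡3; β=-2, v≡5 (mod 7); (3|7)=-1, (5|7)=-1; sign (−1)^0·-1^-2·-1^-2 = +1.
(a,b)_29: α=1, u≡27; β=2, v≡1 (mod 29); (27|29)=-1, (1|29)=+1; sign (−1)^0·-1^2·+1^1 = +1.
(a,b)_2: α=-13, β=-11; u≡7, v≡1 (mod 8); ε(u)ε(v)=1·0, αω(v)=-13·0, βω(u)=-11·0; sum ≡ 0  ⇒  +1.
(a,b)_3: α=2, u≡2; β=2, v≡1 (mod 3); (2|3)=-1, (1|3)=+1; sign (−1)^0·-1^2·+1^2 = +1.
|Ram(-430882, 34)| = 2, even; anisotropic at {19, 23}.

[19, 23]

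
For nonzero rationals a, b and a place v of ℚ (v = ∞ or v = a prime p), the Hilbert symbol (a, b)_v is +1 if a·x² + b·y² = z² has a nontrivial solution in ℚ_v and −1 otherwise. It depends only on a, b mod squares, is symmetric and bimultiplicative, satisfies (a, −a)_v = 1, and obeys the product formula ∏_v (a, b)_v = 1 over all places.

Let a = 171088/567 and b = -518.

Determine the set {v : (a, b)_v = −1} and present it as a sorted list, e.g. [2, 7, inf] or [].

[2, 37]

Mod squares: a ≡ 259, b ≡ -518. Check v ∈ {∞, 2, 3, 7, 17, 37}.
v=7: a=7^-1·(≡2), b=7^1·(≡3) mod 7; (2|7)=+1, (3|7)=-1; (−1)^{-1·1·3}·(+1)^1·(-1)^-1 = +1.
v=17: a=17^2·(≡8), b=17^0·(≡9) mod 17; (8|17)=+1, (9|17)=+1; (−1)^{2·0·8}·(+1)^0·(+1)^2 = +1.
v=3: a=3^-4·(≡1), b=3^0·(≡1) mod 3; (1|3)=+1, (1|3)=+1; (−1)^{-4·0·1}·(+1)^0·(+1)^-4 = +1.
v=2: v_2(a)=4, v_2(b)=1; units ≡ 3, 5 (mod 8); ε·ε+αω+βω = 1·0+4·1+1·1 ≡ 1  ⇒  (a,b)_2 = -1.
v=∞: 259 > 0 and -518 < 0  ⇒  (a,b)_∞ = +1.
v=37: a=37^1·(≡3), b=37^1·(≡23) mod 37; (3|37)=+1, (23|37)=-1; (−1)^{1·1·18}·(+1)^1·(-1)^1 = -1.
|Ram(259, -518)| = 2, even; anisotropic at {2, 37}.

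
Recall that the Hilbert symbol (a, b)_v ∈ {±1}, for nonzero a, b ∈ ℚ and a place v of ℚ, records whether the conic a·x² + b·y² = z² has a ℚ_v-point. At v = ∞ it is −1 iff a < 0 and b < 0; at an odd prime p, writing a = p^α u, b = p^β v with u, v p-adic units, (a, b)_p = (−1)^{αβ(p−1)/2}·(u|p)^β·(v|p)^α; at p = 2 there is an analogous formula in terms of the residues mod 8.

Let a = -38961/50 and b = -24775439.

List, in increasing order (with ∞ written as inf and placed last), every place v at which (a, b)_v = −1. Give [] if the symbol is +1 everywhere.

Mod squares: a ≡ -962, b ≡ -24775439. Check v ∈ {∞, 2, 3, 5, 13, 23, 37, 41, 43, 47}.
v=47: a=47^0·(≡32), b=47^1·(≡15) mod 47; (32|47)=+1, (15|47)=-1; (−1)^{0·1·23}·(+1)^1·(-1)^0 = +1.
v=2: v_2(a)=-1, v_2(b)=0; units ≡ 7, 1 (mod 8); ε·ε+αω+βω = 1·0+-1·0+0·0 ≡ 0  ⇒  (a,b)_2 = +1.
v=41: a=41^0·(≡17), b=41^1·(≡20) mod 41; (17|41)=-1, (20|41)=+1; (−1)^{0·1·20}·(-1)^1·(+1)^0 = -1.
v=43: a=43^0·(≡18), b=43^1·(≡27) mod 43; (18|43)=-1, (27|43)=-1; (−1)^{0·1·21}·(-1)^1·(-1)^0 = -1.
v=∞: -962 < 0 and -24775439 < 0  ⇒  (a,b)_∞ = -1.
v=37: a=37^1·(≡30), b=37^0·(≡20) mod 37; (30|37)=+1, (20|37)=-1; (−1)^{1·0·18}·(+1)^0·(-1)^1 = -1.
v=3: a=3^4·(≡1), b=3^0·(≡1) mod 3; (1|3)=+1, (1|3)=+1; (−1)^{4·0·1}·(+1)^0·(+1)^4 = +1.
v=23: a=23^0·(≡6), b=23^1·(≡12) mod 23; (6|23)=+1, (12|23)=+1; (−1)^{0·1·11}·(+1)^1·(+1)^0 = +1.
v=13: a=13^1·(≡10), b=13^1·(≡10) mod 13; (10|13)=+1, (10|13)=+1; (−1)^{1·1·6}·(+1)^1·(+1)^1 = +1.
v=5: a=5^-2·(≡2), b=5^0·(≡1) mod 5; (2|5)=-1, (1|5)=+1; (−1)^{-2·0·2}·(-1)^0·(+1)^-2 = +1.
|Ram(-962, -24775439)| = 4, even; anisotropic at {37, 41, 43, ∞}.

[37, 41, 43, inf]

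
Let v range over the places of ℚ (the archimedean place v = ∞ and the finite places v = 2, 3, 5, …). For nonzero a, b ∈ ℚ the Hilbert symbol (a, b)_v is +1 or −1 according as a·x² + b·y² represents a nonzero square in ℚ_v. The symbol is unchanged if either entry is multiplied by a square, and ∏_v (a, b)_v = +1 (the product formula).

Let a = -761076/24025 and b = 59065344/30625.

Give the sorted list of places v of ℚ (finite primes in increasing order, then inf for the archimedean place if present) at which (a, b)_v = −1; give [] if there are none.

[17, 29]

Mod squares: a ≡ -29, b ≡ 6409. Check v ∈ {∞, 2, 3, 5, 7, 13, 17, 29, 31}.
v=3: a=3^8·(≡1), b=3^2·(≡1) mod 3; (1|3)=+1, (1|3)=+1; (−1)^{8·2·1}·(+1)^2·(+1)^8 = +1.
v=7: a=7^0·(≡6), b=7^-2·(≡1) mod 7; (6|7)=-1, (1|7)=+1; (−1)^{0·-2·3}·(-1)^-2·(+1)^0 = +1.
v=5: a=5^-2·(≡4), b=5^-4·(≡1) mod 5; (4|5)=+1, (1|5)=+1; (−1)^{-2·-4·2}·(+1)^-4·(+1)^-2 = +1.
v=31: a=31^-2·(≡25), b=31^0·(≡24) mod 31; (25|31)=+1, (24|31)=-1; (−1)^{-2·0·15}·(+1)^0·(-1)^-2 = +1.
v=2: v_2(a)=2, v_2(b)=10; units ≡ 3, 1 (mod 8); ε·ε+αω+βω = 1·0+2·0+10·1 ≡ 0  ⇒  (a,b)_2 = +1.
v=13: a=13^0·(≡9), b=13^1·(≡4) mod 13; (9|13)=+1, (4|13)=+1; (−1)^{0·1·6}·(+1)^1·(+1)^0 = +1.
v=∞: -29 < 0 and 6409 > 0  ⇒  (a,b)_∞ = +1.
v=17: a=17^0·(≡12), b=17^1·(≡5) mod 17; (12|17)=-1, (5|17)=-1; (−1)^{0·1·8}·(-1)^1·(-1)^0 = -1.
v=29: a=29^1·(≡9), b=29^1·(≡8) mod 29; (9|29)=+1, (8|29)=-1; (−1)^{1·1·14}·(+1)^1·(-1)^1 = -1.
|Ram(-29, 6409)| = 2, even; anisotropic at {17, 29}.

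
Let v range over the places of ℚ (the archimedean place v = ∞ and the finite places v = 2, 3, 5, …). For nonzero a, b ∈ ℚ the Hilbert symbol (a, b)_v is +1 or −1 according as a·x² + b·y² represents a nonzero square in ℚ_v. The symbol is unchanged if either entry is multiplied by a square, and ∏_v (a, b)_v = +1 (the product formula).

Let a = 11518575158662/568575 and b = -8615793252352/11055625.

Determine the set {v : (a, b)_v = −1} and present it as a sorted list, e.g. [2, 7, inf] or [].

(a, b) ≡ (4186, -598) mod (ℚ^×)²; places V = {2, 3, 5, 7, 11, 13, 19, 23, 31, 37, ∞}.
(a,b)_23: α=1, u≡5; β=1, v≡5 (mod 23); (5|23)=-1, (5|23)=-1; sign (−1)^1·-1^1·-1^1 = -1.
(a,b)_3: α=-2, u≡1; β=0, v≡2 (mod 3); (1|3)=+1, (2|3)=-1; sign (−1)^0·+1^0·-1^-2 = +1.
(a,b)_11: α=4, u≡2; β=4, v≡8 (mod 11); (2|11)=-1, (8|11)=-1; sign (−1)^0·-1^4·-1^4 = +1.
(a,b)_5: α=-2, u≡4; β=-4, v≡2 (mod 5); (4|5)=+1, (2|5)=-1; sign (−1)^0·+1^-4·-1^-2 = +1.
(a,b)_∞: sgn(4186)=+, sgn(-598)=−, so +1.
(a,b)_7: α=-1, u≡3; β=-2, v≡1 (mod 7); (3|7)=-1, (1|7)=+1; sign (−1)^0·-1^-2·+1^-1 = +1.
(a,b)_19: α=-2, u≡16; β=-2, v≡15 (mod 19); (16|19)=+1, (15|19)=-1; sign (−1)^0·+1^-2·-1^-2 = +1.
(a,b)_2: α=1, β=11; u≡5, v≡5 (mod 8); ε(u)ε(v)=0·0, αω(v)=1·1, βω(u)=11·1; sum ≡ 0  ⇒  +1.
(a,b)_37: α=2, u≡2; β=0, v≡8 (mod 37); (2|37)=-1, (8|37)=-1; sign (−1)^0·-1^0·-1^2 = +1.
(a,b)_13: α=1, u≡1; β=1, v≡6 (mod 13); (1|13)=+1, (6|13)=-1; sign (−1)^0·+1^1·-1^1 = -1.
(a,b)_31: α=2, u≡16; β=2, v≡6 (mod 31); (16|31)=+1, (6|31)=-1; sign (−1)^0·+1^2·-1^2 = +1.
(4186, -598 / ℚ) ramifies at {13, 23}: a division algebra.

[13, 23]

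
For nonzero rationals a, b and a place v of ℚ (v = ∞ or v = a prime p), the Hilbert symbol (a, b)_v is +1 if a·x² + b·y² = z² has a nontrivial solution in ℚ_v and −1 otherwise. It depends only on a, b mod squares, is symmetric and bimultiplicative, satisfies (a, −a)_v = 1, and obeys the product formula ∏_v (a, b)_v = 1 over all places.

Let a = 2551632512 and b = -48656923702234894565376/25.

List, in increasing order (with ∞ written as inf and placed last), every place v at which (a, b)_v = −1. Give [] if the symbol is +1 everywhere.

Mod squares: a ≡ 329498, b ≡ -19734. Check v ∈ {∞, 2, 3, 5, 11, 13, 19, 23, 29}.
v=3: a=3^0·(≡2), b=3^1·(≡1) mod 3; (2|3)=-1, (1|3)=+1; (−1)^{0·1·1}·(-1)^1·(+1)^0 = -1.
v=11: a=11^2·(≡3), b=11^5·(≡7) mod 11; (3|11)=+1, (7|11)=-1; (−1)^{2·5·5}·(+1)^5·(-1)^2 = +1.
v=5: a=5^0·(≡2), b=5^-2·(≡4) mod 5; (2|5)=-1, (4|5)=+1; (−1)^{0·-2·2}·(-1)^-2·(+1)^0 = +1.
v=∞: 329498 > 0 and -19734 < 0  ⇒  (a,b)_∞ = +1.
v=13: a=13^1·(≡3), b=13^1·(≡1) mod 13; (3|13)=+1, (1|13)=+1; (−1)^{1·1·6}·(+1)^1·(+1)^1 = +1.
v=2: v_2(a)=7, v_2(b)=21; units ≡ 5, 5 (mod 8); ε·ε+αω+βω = 0·0+7·1+21·1 ≡ 0  ⇒  (a,b)_2 = +1.
v=29: a=29^1·(≡23), b=29^2·(≡17) mod 29; (23|29)=+1, (17|29)=-1; (−1)^{1·2·14}·(+1)^2·(-1)^1 = -1.
v=23: a=23^1·(≡21), b=23^3·(≡3) mod 23; (21|23)=-1, (3|23)=+1; (−1)^{1·3·11}·(-1)^3·(+1)^1 = +1.
v=19: a=19^1·(≡2), b=19^2·(≡9) mod 19; (2|19)=-1, (9|19)=+1; (−1)^{1·2·9}·(-1)^2·(+1)^1 = +1.
Ram(329498, -19734) = {3, 29}; no ℚ_3-point on the conic.

[3, 29]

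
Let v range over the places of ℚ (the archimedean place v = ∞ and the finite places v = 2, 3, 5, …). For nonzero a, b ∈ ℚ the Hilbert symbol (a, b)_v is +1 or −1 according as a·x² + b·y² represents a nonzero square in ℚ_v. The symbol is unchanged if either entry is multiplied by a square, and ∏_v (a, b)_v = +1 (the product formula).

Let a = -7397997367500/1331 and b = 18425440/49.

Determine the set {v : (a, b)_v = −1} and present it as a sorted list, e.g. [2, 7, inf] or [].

[2, 5]

Mod squares: a ≡ -33, b ≡ 3190. Check v ∈ {∞, 2, 3, 5, 7, 11, 19, 29}.
v=29: a=29^2·(≡20), b=29^1·(≡13) mod 29; (20|29)=+1, (13|29)=+1; (−1)^{2·1·14}·(+1)^1·(+1)^2 = +1.
v=7: a=7^0·(≡2), b=7^-2·(≡5) mod 7; (2|7)=+1, (5|7)=-1; (−1)^{0·-2·3}·(+1)^-2·(-1)^0 = +1.
v=11: a=11^-3·(≡8), b=11^1·(≡3) mod 11; (8|11)=-1, (3|11)=+1; (−1)^{-3·1·5}·(-1)^1·(+1)^-3 = +1.
v=2: v_2(a)=2, v_2(b)=5; units ≡ 7, 3 (mod 8); ε·ε+αω+βω = 1·1+2·1+5·0 ≡ 1  ⇒  (a,b)_2 = -1.
v=5: a=5^4·(≡2), b=5^1·(≡2) mod 5; (2|5)=-1, (2|5)=-1; (−1)^{4·1·2}·(-1)^1·(-1)^4 = -1.
v=3: a=3^3·(≡1), b=3^0·(≡1) mod 3; (1|3)=+1, (1|3)=+1; (−1)^{3·0·1}·(+1)^0·(+1)^3 = +1.
v=∞: -33 < 0 and 3190 > 0  ⇒  (a,b)_∞ = +1.
v=19: a=19^4·(≡16), b=19^2·(≡4) mod 19; (16|19)=+1, (4|19)=+1; (−1)^{4·2·9}·(+1)^2·(+1)^4 = +1.
|Ram(-33, 3190)| = 2, even; anisotropic at {2, 5}.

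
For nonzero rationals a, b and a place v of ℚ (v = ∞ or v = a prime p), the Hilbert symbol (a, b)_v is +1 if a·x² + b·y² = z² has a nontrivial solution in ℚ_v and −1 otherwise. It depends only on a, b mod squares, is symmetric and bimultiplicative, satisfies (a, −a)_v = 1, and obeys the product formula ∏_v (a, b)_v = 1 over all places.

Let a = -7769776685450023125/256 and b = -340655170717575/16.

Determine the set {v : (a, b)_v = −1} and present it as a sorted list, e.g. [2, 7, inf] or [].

[3, 7, 23, inf]

Mod squares: a ≡ -8533, b ≡ -2703. Check v ∈ {∞, 2, 3, 5, 7, 17, 23, 53}.
v=53: a=53^1·(≡39), b=53^1·(≡35) mod 53; (39|53)=-1, (35|53)=-1; (−1)^{1·1·26}·(-1)^1·(-1)^1 = +1.
v=2: v_2(a)=-8, v_2(b)=-4; units ≡ 3, 1 (mod 8); ε·ε+αω+βω = 1·0+-8·0+-4·1 ≡ 0  ⇒  (a,b)_2 = +1.
v=7: a=7^7·(≡5), b=7^6·(≡3) mod 7; (5|7)=-1, (3|7)=-1; (−1)^{7·6·3}·(-1)^6·(-1)^7 = -1.
v=3: a=3^4·(≡2), b=3^5·(≡2) mod 3; (2|3)=-1, (2|3)=-1; (−1)^{4·5·1}·(-1)^5·(-1)^4 = -1.
v=5: a=5^4·(≡3), b=5^2·(≡2) mod 5; (3|5)=-1, (2|5)=-1; (−1)^{4·2·2}·(-1)^2·(-1)^4 = +1.
v=∞: -8533 < 0 and -2703 < 0  ⇒  (a,b)_∞ = -1.
v=23: a=23^3·(≡11), b=23^2·(≡20) mod 23; (11|23)=-1, (20|23)=-1; (−1)^{3·2·11}·(-1)^2·(-1)^3 = -1.
v=17: a=17^2·(≡16), b=17^1·(≡12) mod 17; (16|17)=+1, (12|17)=-1; (−1)^{2·1·8}·(+1)^1·(-1)^2 = +1.
Ram(-8533, -2703) = {3, 7, 23, ∞}; no ℚ_3-point on the conic.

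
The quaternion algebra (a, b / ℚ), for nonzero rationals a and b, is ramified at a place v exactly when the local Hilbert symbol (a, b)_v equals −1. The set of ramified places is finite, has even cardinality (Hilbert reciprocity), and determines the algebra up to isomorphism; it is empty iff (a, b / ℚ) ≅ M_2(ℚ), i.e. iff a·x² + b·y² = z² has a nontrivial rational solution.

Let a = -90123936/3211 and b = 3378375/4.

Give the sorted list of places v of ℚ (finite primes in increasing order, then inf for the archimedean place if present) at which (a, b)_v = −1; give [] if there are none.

Mod squares: a ≡ -44574, b ≡ 15015. Check v ∈ {∞, 2, 3, 5, 7, 11, 13, 17, 19, 23}.
v=13: a=13^-2·(≡12), b=13^1·(≡11) mod 13; (12|13)=+1, (11|13)=-1; (−1)^{-2·1·6}·(+1)^1·(-1)^-2 = +1.
v=2: v_2(a)=5, v_2(b)=-2; units ≡ 1, 7 (mod 8); ε·ε+αω+βω = 0·1+5·0+-2·0 ≡ 0  ⇒  (a,b)_2 = +1.
v=∞: -44574 < 0 and 15015 > 0  ⇒  (a,b)_∞ = +1.
v=3: a=3^1·(≡1), b=3^3·(≡1) mod 3; (1|3)=+1, (1|3)=+1; (−1)^{1·3·1}·(+1)^3·(+1)^1 = -1.
v=5: a=5^0·(≡4), b=5^3·(≡3) mod 5; (4|5)=+1, (3|5)=-1; (−1)^{0·3·2}·(+1)^3·(-1)^0 = +1.
v=17: a=17^1·(≡13), b=17^0·(≡4) mod 17; (13|17)=+1, (4|17)=+1; (−1)^{1·0·8}·(+1)^0·(+1)^1 = +1.
v=7: a=7^4·(≡1), b=7^1·(≡6) mod 7; (1|7)=+1, (6|7)=-1; (−1)^{4·1·3}·(+1)^1·(-1)^4 = +1.
v=11: a=11^0·(≡1), b=11^1·(≡4) mod 11; (1|11)=+1, (4|11)=+1; (−1)^{0·1·5}·(+1)^1·(+1)^0 = +1.
v=23: a=23^1·(≡22), b=23^0·(≡5) mod 23; (22|23)=-1, (5|23)=-1; (−1)^{1·0·11}·(-1)^0·(-1)^1 = -1.
v=19: a=19^-1·(≡10), b=19^0·(≡1) mod 19; (10|19)=-1, (1|19)=+1; (−1)^{-1·0·9}·(-1)^0·(+1)^-1 = +1.
Ram(-44574, 15015) = {3, 23}; no ℚ_3-point on the conic.

[3, 23]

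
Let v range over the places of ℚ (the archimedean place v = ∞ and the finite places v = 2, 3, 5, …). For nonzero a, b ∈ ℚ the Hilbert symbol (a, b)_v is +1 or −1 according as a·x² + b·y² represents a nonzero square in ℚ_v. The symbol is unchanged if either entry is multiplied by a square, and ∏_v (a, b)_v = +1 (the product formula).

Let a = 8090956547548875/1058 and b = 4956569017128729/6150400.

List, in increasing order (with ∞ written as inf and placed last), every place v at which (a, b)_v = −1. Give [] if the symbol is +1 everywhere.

(a, b) ≡ (390, 1001) mod (ℚ^×)²; places V = {2, 3, 5, 7, 11, 13, 19, 23, 31, ∞}.
(a,b)_19: α=0, u≡3; β=2, v≡14 (mod 19); (3|19)=-1, (14|19)=-1; sign (−1)^0·-1^2·-1^0 = +1.
(a,b)_5: α=3, u≡2; β=-2, v≡4 (mod 5); (2|5)=-1, (4|5)=+1; sign (−1)^0·-1^-2·+1^3 = +1.
(a,b)_2: α=-1, β=-8; u≡3, v≡1 (mod 8); ε(u)ε(v)=1·0, αω(v)=-1·0, βω(u)=-8·1; sum ≡ 0  ⇒  +1.
(a,b)_13: α=5, u≡3; β=5, v≡1 (mod 13); (3|13)=+1, (1|13)=+1; sign (−1)^0·+1^5·+1^5 = +1.
(a,b)_3: α=5, u≡1; β=4, v≡2 (mod 3); (1|3)=+1, (2|3)=-1; sign (−1)^0·+1^4·-1^5 = -1.
(a,b)_31: α=0, u≡25; β=-2, v≡4 (mod 31); (25|31)=+1, (4|31)=+1; sign (−1)^0·+1^-2·+1^0 = +1.
(a,b)_∞: sgn(390)=+, sgn(1001)=+, so +1.
(a,b)_7: α=2, u≡6; β=3, v≡3 (mod 7); (6|7)=-1, (3|7)=-1; sign (−1)^0·-1^3·-1^2 = -1.
(a,b)_11: α=4, u≡1; β=3, v≡9 (mod 11); (1|11)=+1, (9|11)=+1; sign (−1)^0·+1^3·+1^4 = +1.
(a,b)_23: α=-2, u≡20; β=0, v≡12 (mod 23); (20|23)=-1, (12|23)=+1; sign (−1)^0·-1^0·+1^-2 = +1.
(390, 1001 / ℚ) ramifies at {3, 7}: a division algebra.

[3, 7]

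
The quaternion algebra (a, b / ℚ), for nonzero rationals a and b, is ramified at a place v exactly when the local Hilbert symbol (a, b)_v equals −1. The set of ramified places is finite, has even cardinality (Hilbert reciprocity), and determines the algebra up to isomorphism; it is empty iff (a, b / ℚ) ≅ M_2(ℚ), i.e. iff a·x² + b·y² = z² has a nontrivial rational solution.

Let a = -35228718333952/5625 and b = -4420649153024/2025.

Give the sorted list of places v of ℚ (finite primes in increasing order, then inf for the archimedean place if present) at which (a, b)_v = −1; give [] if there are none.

Mod squares: a ≡ -8398, b ≡ -193154. Check v ∈ {∞, 2, 3, 5, 11, 13, 17, 19, 23}.
v=11: a=11^2·(≡8), b=11^0·(≡6) mod 11; (8|11)=-1, (6|11)=-1; (−1)^{2·0·5}·(-1)^0·(-1)^2 = +1.
v=19: a=19^1·(≡12), b=19^1·(≡2) mod 19; (12|19)=-1, (2|19)=-1; (−1)^{1·1·9}·(-1)^1·(-1)^1 = -1.
v=23: a=23^2·(≡7), b=23^3·(≡20) mod 23; (7|23)=-1, (20|23)=-1; (−1)^{2·3·11}·(-1)^3·(-1)^2 = -1.
v=2: v_2(a)=17, v_2(b)=9; units ≡ 1, 7 (mod 8); ε·ε+αω+βω = 0·1+17·0+9·0 ≡ 0  ⇒  (a,b)_2 = +1.
v=17: a=17^1·(≡2), b=17^1·(≡6) mod 17; (2|17)=+1, (6|17)=-1; (−1)^{1·1·8}·(+1)^1·(-1)^1 = -1.
v=13: a=13^1·(≡9), b=13^3·(≡12) mod 13; (9|13)=+1, (12|13)=+1; (−1)^{1·3·6}·(+1)^3·(+1)^1 = +1.
v=3: a=3^-2·(≡2), b=3^-4·(≡1) mod 3; (2|3)=-1, (1|3)=+1; (−1)^{-2·-4·1}·(-1)^-4·(+1)^-2 = +1.
v=∞: -8398 < 0 and -193154 < 0  ⇒  (a,b)_∞ = -1.
v=5: a=5^-4·(≡2), b=5^-2·(≡1) mod 5; (2|5)=-1, (1|5)=+1; (−1)^{-4·-2·2}·(-1)^-2·(+1)^-4 = +1.
Ram(-8398, -193154) = {17, 19, 23, ∞}; no ℚ_17-point on the conic.

[17, 19, 23, inf]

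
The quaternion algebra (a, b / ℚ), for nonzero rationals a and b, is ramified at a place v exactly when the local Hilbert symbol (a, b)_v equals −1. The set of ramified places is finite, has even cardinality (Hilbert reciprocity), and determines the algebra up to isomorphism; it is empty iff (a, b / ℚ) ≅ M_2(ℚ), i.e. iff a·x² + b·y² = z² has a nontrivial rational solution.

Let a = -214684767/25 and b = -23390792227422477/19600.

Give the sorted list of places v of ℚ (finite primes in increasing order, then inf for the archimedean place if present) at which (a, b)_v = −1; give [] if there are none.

[11, 29, 47, inf]

(a, b) ≡ (-23853863, -37) mod (ℚ^×)²; places V = {2, 3, 5, 7, 11, 13, 29, 37, 43, 47, ∞}.
(a,b)_7: α=0, u≡1; β=-2, v≡3 (mod 7); (1|7)=+1, (3|7)=-1; sign (−1)^0·+1^-2·-1^0 = +1.
(a,b)_5: α=-2, u≡3; β=-2, v≡2 (mod 5); (3|5)=-1, (2|5)=-1; sign (−1)^0·-1^-2·-1^-2 = +1.
(a,b)_47: α=1, u≡3; β=2, v≡11 (mod 47); (3|47)=+1, (11|47)=-1; sign (−1)^0·+1^2·-1^1 = -1.
(a,b)_37: α=1, u≡36; β=1, v≡4 (mod 37); (36|37)=+1, (4|37)=+1; sign (−1)^0·+1^1·+1^1 = +1.
(a,b)_11: α=1, u≡10; β=2, v≡6 (mod 11); (10|11)=-1, (6|11)=-1; sign (−1)^0·-1^2·-1^1 = -1.
(a,b)_2: α=0, β=-4; u≡1, v≡3 (mod 8); ε(u)ε(v)=0·1, αω(v)=0·1, βω(u)=-4·0; sum ≡ 0  ⇒  +1.
(a,b)_29: α=1, u≡16; β=2, v≡3 (mod 29); (16|29)=+1, (3|29)=-1; sign (−1)^0·+1^2·-1^1 = -1.
(a,b)_43: α=1, u≡42; β=2, v≡13 (mod 43); (42|43)=-1, (13|43)=+1; sign (−1)^0·-1^2·+1^1 = +1.
(a,b)_3: α=2, u≡1; β=2, v≡2 (mod 3); (1|3)=+1, (2|3)=-1; sign (−1)^0·+1^2·-1^2 = +1.
(a,b)_∞: sgn(-23853863)=−, sgn(-37)=−, so -1.
(a,b)_13: α=0, u≡11; β=2, v≡5 (mod 13); (11|13)=-1, (5|13)=-1; sign (−1)^0·-1^2·-1^0 = +1.
(-23853863, -37 / ℚ) ramifies at {11, 29, 47, ∞}: a division algebra.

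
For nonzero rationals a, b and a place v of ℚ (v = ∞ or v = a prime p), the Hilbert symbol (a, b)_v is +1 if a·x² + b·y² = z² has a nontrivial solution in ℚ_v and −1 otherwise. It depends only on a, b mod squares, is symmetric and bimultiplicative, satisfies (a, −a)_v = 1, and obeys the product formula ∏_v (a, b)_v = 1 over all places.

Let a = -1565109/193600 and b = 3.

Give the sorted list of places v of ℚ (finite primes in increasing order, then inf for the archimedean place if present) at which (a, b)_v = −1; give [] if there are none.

Mod squares: a ≡ -21, b ≡ 3. Check v ∈ {∞, 2, 3, 5, 7, 11, 13}.
v=3: a=3^3·(≡2), b=3^1·(≡1) mod 3; (2|3)=-1, (1|3)=+1; (−1)^{3·1·1}·(-1)^1·(+1)^3 = +1.
v=∞: -21 < 0 and 3 > 0  ⇒  (a,b)_∞ = +1.
v=2: v_2(a)=-6, v_2(b)=0; units ≡ 3, 3 (mod 8); ε·ε+αω+βω = 1·1+-6·1+0·1 ≡ 1  ⇒  (a,b)_2 = -1.
v=13: a=13^2·(≡2), b=13^0·(≡3) mod 13; (2|13)=-1, (3|13)=+1; (−1)^{2·0·6}·(-1)^0·(+1)^2 = +1.
v=5: a=5^-2·(≡4), b=5^0·(≡3) mod 5; (4|5)=+1, (3|5)=-1; (−1)^{-2·0·2}·(+1)^0·(-1)^-2 = +1.
v=7: a=7^3·(≡1), b=7^0·(≡3) mod 7; (1|7)=+1, (3|7)=-1; (−1)^{3·0·3}·(+1)^0·(-1)^3 = -1.
v=11: a=11^-2·(≡3), b=11^0·(≡3) mod 11; (3|11)=+1, (3|11)=+1; (−1)^{-2·0·5}·(+1)^0·(+1)^-2 = +1.
(-21, 3 / ℚ) ramifies at {2, 7}: a division algebra.

[2, 7]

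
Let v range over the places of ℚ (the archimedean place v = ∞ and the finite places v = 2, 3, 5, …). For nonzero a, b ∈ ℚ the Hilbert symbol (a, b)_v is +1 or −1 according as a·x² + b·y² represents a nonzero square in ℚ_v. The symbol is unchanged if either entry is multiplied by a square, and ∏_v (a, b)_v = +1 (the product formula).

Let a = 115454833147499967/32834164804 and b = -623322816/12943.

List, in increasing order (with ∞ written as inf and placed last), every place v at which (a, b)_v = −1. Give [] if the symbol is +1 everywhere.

(a, b) ≡ (23, -357) mod (ℚ^×)²; places V = {2, 3, 7, 11, 17, 19, 23, 43, ∞}.
(a,b)_∞: sgn(23)=+, sgn(-357)=−, so +1.
(a,b)_2: α=-2, β=6; u≡7, v≡3 (mod 8); ε(u)ε(v)=1·1, αω(v)=-2·1, βω(u)=6·0; sum ≡ 1  ⇒  -1.
(a,b)_7: α=-4, u≡4; β=-1, v≡3 (mod 7); (4|7)=+1, (3|7)=-1; sign (−1)^0·+1^-1·-1^-4 = +1.
(a,b)_19: α=2, u≡9; β=2, v≡16 (mod 19); (9|19)=+1, (16|19)=+1; sign (−1)^0·+1^2·+1^2 = +1.
(a,b)_11: α=2, u≡9; β=0, v≡7 (mod 11); (9|11)=+1, (7|11)=-1; sign (−1)^0·+1^0·-1^2 = +1.
(a,b)_17: α=6, u≡14; β=1, v≡16 (mod 17); (14|17)=-1, (16|17)=+1; sign (−1)^0·-1^1·+1^6 = -1.
(a,b)_3: α=2, u≡2; β=1, v≡1 (mod 3); (2|3)=-1, (1|3)=+1; sign (−1)^0·-1^1·+1^2 = -1.
(a,b)_43: α=-4, u≡36; β=-2, v≡28 (mod 43); (36|43)=+1, (28|43)=-1; sign (−1)^0·+1^-2·-1^-4 = +1.
(a,b)_23: α=3, u≡1; β=2, v≡10 (mod 23); (1|23)=+1, (10|23)=-1; sign (−1)^0·+1^2·-1^3 = -1.
|Ram(23, -357)| = 4, even; anisotropic at {2, 3, 17, 23}.

[2, 3, 17, 23]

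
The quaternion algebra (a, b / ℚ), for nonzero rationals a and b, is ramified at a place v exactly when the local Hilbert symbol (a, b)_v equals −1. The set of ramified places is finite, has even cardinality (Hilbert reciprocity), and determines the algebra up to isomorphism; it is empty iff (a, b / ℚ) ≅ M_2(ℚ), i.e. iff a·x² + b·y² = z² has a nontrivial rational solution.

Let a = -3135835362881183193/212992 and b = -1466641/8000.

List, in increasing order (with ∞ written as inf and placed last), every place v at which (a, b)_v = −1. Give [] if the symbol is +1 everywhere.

(a, b) ≡ (-5199909, -60605) mod (ℚ^×)²; places V = {2, 3, 5, 7, 11, 13, 17, 23, 31, ∞}.
(a,b)_11: α=3, u≡8; β=2, v≡4 (mod 11); (8|11)=-1, (4|11)=+1; sign (−1)^0·-1^2·+1^3 = +1.
(a,b)_∞: sgn(-5199909)=−, sgn(-60605)=−, so -1.
(a,b)_23: α=3, u≡22; β=1, v≡20 (mod 23); (22|23)=-1, (20|23)=-1; sign (−1)^1·-1^1·-1^3 = -1.
(a,b)_13: α=-1, u≡4; β=0, v≡9 (mod 13); (4|13)=+1, (9|13)=+1; sign (−1)^0·+1^0·+1^-1 = +1.
(a,b)_5: α=0, u≡1; β=-3, v≡1 (mod 5); (1|5)=+1, (1|5)=+1; sign (−1)^0·+1^-3·+1^0 = +1.
(a,b)_2: α=-14, β=-6; u≡3, v≡3 (mod 8); ε(u)ε(v)=1·1, αω(v)=-14·1, βω(u)=-6·1; sum ≡ 1  ⇒  -1.
(a,b)_7: α=2, u≡5; β=0, v≡1 (mod 7); (5|7)=-1, (1|7)=+1; sign (−1)^0·-1^0·+1^2 = +1.
(a,b)_17: α=3, u≡15; β=1, v≡7 (mod 17); (15|17)=+1, (7|17)=-1; sign (−1)^0·+1^1·-1^3 = -1.
(a,b)_31: α=3, u≡4; β=1, v≡13 (mod 31); (4|31)=+1, (13|31)=-1; sign (−1)^1·+1^1·-1^3 = +1.
(a,b)_3: α=3, u≡1; β=0, v≡1 (mod 3); (1|3)=+1, (1|3)=+1; sign (−1)^0·+1^0·+1^3 = +1.
Ram(-5199909, -60605) = {2, 17, 23, ∞}; no ℚ_2-point on the conic.

[2, 17, 23, inf]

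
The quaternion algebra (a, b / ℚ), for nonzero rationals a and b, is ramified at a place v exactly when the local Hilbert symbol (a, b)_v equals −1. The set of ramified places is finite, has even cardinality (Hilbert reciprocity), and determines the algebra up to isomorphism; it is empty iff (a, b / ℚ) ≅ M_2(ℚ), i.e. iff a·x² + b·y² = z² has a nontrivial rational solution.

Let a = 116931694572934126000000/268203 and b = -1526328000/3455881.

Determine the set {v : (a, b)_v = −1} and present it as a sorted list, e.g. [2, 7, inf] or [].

Mod squares: a ≡ 7482, b ≡ -105995. Check v ∈ {∞, 2, 3, 5, 11, 13, 17, 19, 23, 29, 43}.
v=23: a=23^-2·(≡19), b=23^0·(≡13) mod 23; (19|23)=-1, (13|23)=+1; (−1)^{-2·0·11}·(-1)^0·(+1)^-2 = +1.
v=2: v_2(a)=7, v_2(b)=6; units ≡ 5, 5 (mod 8); ε·ε+αω+βω = 0·0+7·1+6·1 ≡ 1  ⇒  (a,b)_2 = -1.
v=29: a=29^3·(≡8), b=29^1·(≡24) mod 29; (8|29)=-1, (24|29)=+1; (−1)^{3·1·14}·(-1)^1·(+1)^3 = -1.
v=43: a=43^3·(≡32), b=43^1·(≡5) mod 43; (32|43)=-1, (5|43)=-1; (−1)^{3·1·21}·(-1)^1·(-1)^3 = -1.
v=11: a=11^0·(≡6), b=11^-2·(≡9) mod 11; (6|11)=-1, (9|11)=+1; (−1)^{0·-2·5}·(-1)^-2·(+1)^0 = +1.
v=3: a=3^-1·(≡1), b=3^2·(≡1) mod 3; (1|3)=+1, (1|3)=+1; (−1)^{-1·2·1}·(+1)^2·(+1)^-1 = +1.
v=∞: 7482 > 0 and -105995 < 0  ⇒  (a,b)_∞ = +1.
v=19: a=19^2·(≡10), b=19^0·(≡5) mod 19; (10|19)=-1, (5|19)=+1; (−1)^{2·0·9}·(-1)^0·(+1)^2 = +1.
v=5: a=5^6·(≡3), b=5^3·(≡1) mod 5; (3|5)=-1, (1|5)=+1; (−1)^{6·3·2}·(-1)^3·(+1)^6 = -1.
v=17: a=17^4·(≡9), b=17^1·(≡2) mod 17; (9|17)=+1, (2|17)=+1; (−1)^{4·1·8}·(+1)^1·(+1)^4 = +1.
v=13: a=13^-2·(≡2), b=13^-4·(≡6) mod 13; (2|13)=-1, (6|13)=-1; (−1)^{-2·-4·6}·(-1)^-4·(-1)^-2 = +1.
Ram(7482, -105995) = {2, 5, 29, 43}; no ℚ_2-point on the conic.

[2, 5, 29, 43]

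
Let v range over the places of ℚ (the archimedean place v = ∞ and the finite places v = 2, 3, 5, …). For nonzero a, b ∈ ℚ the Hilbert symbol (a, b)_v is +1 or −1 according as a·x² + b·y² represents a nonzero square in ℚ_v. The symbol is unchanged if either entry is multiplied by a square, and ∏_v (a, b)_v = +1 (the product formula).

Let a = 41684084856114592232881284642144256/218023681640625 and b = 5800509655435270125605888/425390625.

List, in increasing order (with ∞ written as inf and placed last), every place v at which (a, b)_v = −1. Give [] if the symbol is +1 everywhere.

Mod squares: a ≡ 69659914, b ≡ 40547597. Check v ∈ {∞, 2, 3, 5, 7, 11, 17, 19, 23, 29, 31, 37, 43, 53}.
v=17: a=17^3·(≡9), b=17^2·(≡16) mod 17; (9|17)=+1, (16|17)=+1; (−1)^{3·2·8}·(+1)^2·(+1)^3 = +1.
v=3: a=3^-6·(≡1), b=3^-2·(≡2) mod 3; (1|3)=+1, (2|3)=-1; (−1)^{-6·-2·1}·(+1)^-2·(-1)^-6 = +1.
v=11: a=11^0·(≡3), b=11^-2·(≡2) mod 11; (3|11)=+1, (2|11)=-1; (−1)^{0·-2·5}·(+1)^-2·(-1)^0 = +1.
v=37: a=37^4·(≡20), b=37^3·(≡8) mod 37; (20|37)=-1, (8|37)=-1; (−1)^{4·3·18}·(-1)^3·(-1)^4 = -1.
v=7: a=7^-2·(≡4), b=7^0·(≡5) mod 7; (4|7)=+1, (5|7)=-1; (−1)^{-2·0·3}·(+1)^0·(-1)^-2 = +1.
v=31: a=31^1·(≡28), b=31^1·(≡19) mod 31; (28|31)=+1, (19|31)=+1; (−1)^{1·1·15}·(+1)^1·(+1)^1 = -1.
v=29: a=29^1·(≡16), b=29^1·(≡5) mod 29; (16|29)=+1, (5|29)=+1; (−1)^{1·1·14}·(+1)^1·(+1)^1 = +1.
v=5: a=5^-14·(≡1), b=5^-8·(≡2) mod 5; (1|5)=+1, (2|5)=-1; (−1)^{-14·-8·2}·(+1)^-8·(-1)^-14 = +1.
v=53: a=53^1·(≡9), b=53^1·(≡15) mod 53; (9|53)=+1, (15|53)=+1; (−1)^{1·1·26}·(+1)^1·(+1)^1 = +1.
v=43: a=43^3·(≡10), b=43^2·(≡16) mod 43; (10|43)=+1, (16|43)=+1; (−1)^{3·2·21}·(+1)^2·(+1)^3 = +1.
v=23: a=23^4·(≡15), b=23^3·(≡18) mod 23; (15|23)=-1, (18|23)=+1; (−1)^{4·3·11}·(-1)^3·(+1)^4 = -1.
v=∞: 69659914 > 0 and 40547597 > 0  ⇒  (a,b)_∞ = +1.
v=2: v_2(a)=15, v_2(b)=10; units ≡ 5, 5 (mod 8); ε·ε+αω+βω = 0·0+15·1+10·1 ≡ 1  ⇒  (a,b)_2 = -1.
v=19: a=19^4·(≡17), b=19^2·(≡6) mod 19; (17|19)=+1, (6|19)=+1; (−1)^{4·2·9}·(+1)^2·(+1)^4 = +1.
|Ram(69659914, 40547597)| = 4, even; anisotropic at {2, 23, 31, 37}.

[2, 23, 31, 37]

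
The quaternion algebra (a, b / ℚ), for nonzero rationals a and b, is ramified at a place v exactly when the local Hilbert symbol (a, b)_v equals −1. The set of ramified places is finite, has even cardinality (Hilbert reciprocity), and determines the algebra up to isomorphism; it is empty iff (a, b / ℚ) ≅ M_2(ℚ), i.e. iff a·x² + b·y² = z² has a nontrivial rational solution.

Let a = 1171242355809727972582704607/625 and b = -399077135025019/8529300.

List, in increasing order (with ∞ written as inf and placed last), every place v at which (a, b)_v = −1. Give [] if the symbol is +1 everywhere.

Mod squares: a ≡ 3320503, b ≡ -10102807. Check v ∈ {∞, 2, 3, 5, 11, 13, 17, 31, 43, 47, 53}.
v=53: a=53^3·(≡31), b=53^1·(≡30) mod 53; (31|53)=-1, (30|53)=-1; (−1)^{3·1·26}·(-1)^1·(-1)^3 = +1.
v=31: a=31^3·(≡8), b=31^3·(≡12) mod 31; (8|31)=+1, (12|31)=-1; (−1)^{3·3·15}·(+1)^3·(-1)^3 = +1.
v=2: v_2(a)=0, v_2(b)=-2; units ≡ 7, 1 (mod 8); ε·ε+αω+βω = 1·0+0·0+-2·0 ≡ 0  ⇒  (a,b)_2 = +1.
v=13: a=13^6·(≡3), b=13^-1·(≡10) mod 13; (3|13)=+1, (10|13)=+1; (−1)^{6·-1·6}·(+1)^-1·(+1)^6 = +1.
v=47: a=47^1·(≡28), b=47^0·(≡39) mod 47; (28|47)=+1, (39|47)=-1; (−1)^{1·0·23}·(+1)^0·(-1)^1 = -1.
v=5: a=5^-4·(≡2), b=5^-2·(≡3) mod 5; (2|5)=-1, (3|5)=-1; (−1)^{-4·-2·2}·(-1)^-2·(-1)^-4 = +1.
v=11: a=11^4·(≡6), b=11^1·(≡7) mod 11; (6|11)=-1, (7|11)=-1; (−1)^{4·1·5}·(-1)^1·(-1)^4 = -1.
v=∞: 3320503 > 0 and -10102807 < 0  ⇒  (a,b)_∞ = +1.
v=43: a=43^3·(≡14), b=43^3·(≡30) mod 43; (14|43)=+1, (30|43)=-1; (−1)^{3·3·21}·(+1)^3·(-1)^3 = +1.
v=3: a=3^0·(≡1), b=3^-8·(≡2) mod 3; (1|3)=+1, (2|3)=-1; (−1)^{0·-8·1}·(+1)^-8·(-1)^0 = +1.
v=17: a=17^0·(≡6), b=17^2·(≡4) mod 17; (6|17)=-1, (4|17)=+1; (−1)^{0·2·8}·(-1)^2·(+1)^0 = +1.
|Ram(3320503, -10102807)| = 2, even; anisotropic at {11, 47}.

[11, 47]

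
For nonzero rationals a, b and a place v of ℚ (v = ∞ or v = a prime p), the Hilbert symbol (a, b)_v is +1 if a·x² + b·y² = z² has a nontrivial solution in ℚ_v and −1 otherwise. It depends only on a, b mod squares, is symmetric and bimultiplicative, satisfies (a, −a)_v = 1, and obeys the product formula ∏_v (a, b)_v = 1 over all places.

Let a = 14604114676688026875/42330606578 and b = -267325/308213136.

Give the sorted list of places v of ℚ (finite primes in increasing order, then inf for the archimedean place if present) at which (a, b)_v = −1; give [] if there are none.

Mod squares: a ≡ 3800566, b ≡ -37. Check v ∈ {∞, 2, 3, 5, 7, 11, 13, 17, 19, 23, 29, 31, 37}.
v=13: a=13^-2·(≡1), b=13^0·(≡2) mod 13; (1|13)=+1, (2|13)=-1; (−1)^{-2·0·6}·(+1)^0·(-1)^-2 = +1.
v=∞: 3800566 > 0 and -37 < 0  ⇒  (a,b)_∞ = +1.
v=31: a=31^-2·(≡7), b=31^0·(≡16) mod 31; (7|31)=+1, (16|31)=+1; (−1)^{-2·0·15}·(+1)^0·(+1)^-2 = +1.
v=7: a=7^1·(≡2), b=7^-2·(≡3) mod 7; (2|7)=+1, (3|7)=-1; (−1)^{1·-2·3}·(+1)^-2·(-1)^1 = -1.
v=2: v_2(a)=-1, v_2(b)=-4; units ≡ 3, 3 (mod 8); ε·ε+αω+βω = 1·1+-1·1+-4·1 ≡ 0  ⇒  (a,b)_2 = +1.
v=23: a=23^1·(≡20), b=23^0·(≡9) mod 23; (20|23)=-1, (9|23)=+1; (−1)^{1·0·11}·(-1)^0·(+1)^1 = +1.
v=29: a=29^1·(≡14), b=29^0·(≡11) mod 29; (14|29)=-1, (11|29)=-1; (−1)^{1·0·14}·(-1)^0·(-1)^1 = -1.
v=17: a=17^0·(≡6), b=17^2·(≡14) mod 17; (6|17)=-1, (14|17)=-1; (−1)^{0·2·8}·(-1)^2·(-1)^0 = +1.
v=3: a=3^8·(≡1), b=3^-2·(≡2) mod 3; (1|3)=+1, (2|3)=-1; (−1)^{8·-2·1}·(+1)^-2·(-1)^8 = +1.
v=19: a=19^-4·(≡15), b=19^-2·(≡16) mod 19; (15|19)=-1, (16|19)=+1; (−1)^{-4·-2·9}·(-1)^-2·(+1)^-4 = +1.
v=37: a=37^5·(≡2), b=37^1·(≡34) mod 37; (2|37)=-1, (34|37)=+1; (−1)^{5·1·18}·(-1)^1·(+1)^5 = -1.
v=5: a=5^4·(≡1), b=5^2·(≡2) mod 5; (1|5)=+1, (2|5)=-1; (−1)^{4·2·2}·(+1)^2·(-1)^4 = +1.
v=11: a=11^1·(≡7), b=11^-2·(≡8) mod 11; (7|11)=-1, (8|11)=-1; (−1)^{1·-2·5}·(-1)^-2·(-1)^1 = -1.
(3800566, -37 / ℚ) ramifies at {7, 11, 29, 37}: a division algebra.

[7, 11, 29, 37]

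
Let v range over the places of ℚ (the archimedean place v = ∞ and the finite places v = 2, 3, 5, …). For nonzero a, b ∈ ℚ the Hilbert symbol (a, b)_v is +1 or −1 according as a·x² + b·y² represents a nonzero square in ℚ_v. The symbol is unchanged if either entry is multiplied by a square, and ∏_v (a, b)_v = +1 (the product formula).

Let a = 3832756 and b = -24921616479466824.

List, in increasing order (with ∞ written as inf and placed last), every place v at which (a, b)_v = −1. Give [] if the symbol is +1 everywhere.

Mod squares: a ≡ 958189, b ≡ -754. Check v ∈ {∞, 2, 3, 13, 19, 29, 37, 47}.
v=3: a=3^0·(≡1), b=3^2·(≡2) mod 3; (1|3)=+1, (2|3)=-1; (−1)^{0·2·1}·(+1)^2·(-1)^0 = +1.
v=19: a=19^1·(≡1), b=19^2·(≡4) mod 19; (1|19)=+1, (4|19)=+1; (−1)^{1·2·9}·(+1)^2·(+1)^1 = +1.
v=13: a=13^0·(≡5), b=13^1·(≡7) mod 13; (5|13)=-1, (7|13)=-1; (−1)^{0·1·6}·(-1)^1·(-1)^0 = -1.
v=37: a=37^1·(≡25), b=37^2·(≡15) mod 37; (25|37)=+1, (15|37)=-1; (−1)^{1·2·18}·(+1)^2·(-1)^1 = -1.
v=29: a=29^1·(≡11), b=29^3·(≡12) mod 29; (11|29)=-1, (12|29)=-1; (−1)^{1·3·14}·(-1)^3·(-1)^1 = +1.
v=47: a=47^1·(≡3), b=47^2·(≡30) mod 47; (3|47)=+1, (30|47)=-1; (−1)^{1·2·23}·(+1)^2·(-1)^1 = -1.
v=2: v_2(a)=2, v_2(b)=3; units ≡ 5, 7 (mod 8); ε·ε+αω+βω = 0·1+2·0+3·1 ≡ 1  ⇒  (a,b)_2 = -1.
v=∞: 958189 > 0 and -754 < 0  ⇒  (a,b)_∞ = +1.
|Ram(958189, -754)| = 4, even; anisotropic at {2, 13, 37, 47}.

[2, 13, 37, 47]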